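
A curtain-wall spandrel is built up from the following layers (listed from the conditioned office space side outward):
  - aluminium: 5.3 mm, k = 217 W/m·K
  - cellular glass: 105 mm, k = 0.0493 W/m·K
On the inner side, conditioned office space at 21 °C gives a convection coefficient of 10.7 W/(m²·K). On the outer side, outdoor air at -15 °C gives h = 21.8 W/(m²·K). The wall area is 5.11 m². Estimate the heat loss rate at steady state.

Series thermal resistances:
R_inner film = 1/(h_i·A) = 1/(10.7×5.11) = 0.01829 K/W
R_aluminium = L/(kA) = 0.0053/(217×5.11) = 4.78×10^-6 K/W
R_cellular glass = L/(kA) = 0.105/(0.0493×5.11) = 0.4168 K/W
R_outer film = 1/(h_o·A) = 1/(21.8×5.11) = 0.008977 K/W
R_total = 0.4441 K/W
Q = ΔT / R_total = 36 / 0.4441

Q ≈ 81.1 W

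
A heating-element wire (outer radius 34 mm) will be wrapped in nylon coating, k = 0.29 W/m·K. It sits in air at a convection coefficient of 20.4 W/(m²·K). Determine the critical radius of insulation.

For a cylinder r_cr = k/h = 0.29/20.4
r_cr = 14.2 mm; since the bare radius (34 mm) is above r_cr, any added insulation will reduce heat loss.

r_cr ≈ 14.2 mm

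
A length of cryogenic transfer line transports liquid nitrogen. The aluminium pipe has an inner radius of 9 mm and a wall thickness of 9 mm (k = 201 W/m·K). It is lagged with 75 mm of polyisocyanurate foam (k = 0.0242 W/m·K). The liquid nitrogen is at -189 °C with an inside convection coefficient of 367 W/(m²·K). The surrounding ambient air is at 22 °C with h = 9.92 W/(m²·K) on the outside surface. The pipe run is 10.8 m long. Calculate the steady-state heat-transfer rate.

Q ≈ 207 W

Cylindrical conduction, so R = ln(r₂/r₁)/(2πkL) per layer, in series:
R_inner film = 1/(h_i·2πr₁L) = 1/(367×2π×0.009×10.8) = 0.004462 K/W
R_aluminium pipe wall = ln(18/9)/(2π×201×10.8) = 5.082×10^-5 K/W
R_polyisocyanurate foam = ln(93/18)/(2π×0.0242×10.8) = 1 K/W
R_outer film = 1/(h_o·2πr_oL) = 1/(9.92×2π×0.093×10.8) = 0.01597 K/W
R_total = 1.021 K/W
Q = ΔT/R_total = 211/1.021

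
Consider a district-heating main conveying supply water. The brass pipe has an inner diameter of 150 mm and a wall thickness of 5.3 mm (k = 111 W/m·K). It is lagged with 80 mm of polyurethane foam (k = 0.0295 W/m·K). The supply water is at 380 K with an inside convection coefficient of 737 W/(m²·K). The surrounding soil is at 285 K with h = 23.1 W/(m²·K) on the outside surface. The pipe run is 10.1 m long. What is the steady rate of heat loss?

Q ≈ 254 W

Radial resistances (cylindrical: R_cond = ln(r_o/r_i)/(2πkL), R_conv = 1/(h·2πrL)):
R_inner film = 1/(h_i·2πr₁L) = 1/(737×2π×0.075×10.1) = 2.851×10^-4 K/W
R_brass pipe wall = ln(80.3/75)/(2π×111×10.1) = 9.693×10^-6 K/W
R_polyurethane foam = ln(160.3/80.3)/(2π×0.0295×10.1) = 0.3693 K/W
R_outer film = 1/(h_o·2πr_oL) = 1/(23.1×2π×0.1603×10.1) = 0.004256 K/W
R_total = 0.3738 K/W
Q = ΔT/R_total = 95/0.3738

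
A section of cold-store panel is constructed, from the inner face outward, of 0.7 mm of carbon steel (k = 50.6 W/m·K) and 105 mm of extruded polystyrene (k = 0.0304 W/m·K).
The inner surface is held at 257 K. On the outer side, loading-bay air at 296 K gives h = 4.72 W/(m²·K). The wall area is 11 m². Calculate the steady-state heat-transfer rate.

Series thermal resistances:
R_carbon steel = L/(kA) = 0.0007/(50.6×11) = 1.258×10^-6 K/W
R_extruded polystyrene = L/(kA) = 0.105/(0.0304×11) = 0.314 K/W
R_outer film = 1/(h_o·A) = 1/(4.72×11) = 0.01926 K/W
R_total = 0.3333 K/W
Q = ΔT / R_total = 39 / 0.3333

Q ≈ 117 W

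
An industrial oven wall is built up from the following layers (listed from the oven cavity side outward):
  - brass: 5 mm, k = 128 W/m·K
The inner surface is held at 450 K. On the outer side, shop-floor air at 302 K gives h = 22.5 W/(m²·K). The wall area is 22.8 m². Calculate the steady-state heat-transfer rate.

Q ≈ 75900 W

Model the wall as resistances in series:
R_brass = L/(kA) = 0.005/(128×22.8) = 1.713×10^-6 K/W
R_outer film = 1/(h_o·A) = 1/(22.5×22.8) = 0.001949 K/W
R_total = 0.001951 K/W
Q = ΔT / R_total = 148 / 0.001951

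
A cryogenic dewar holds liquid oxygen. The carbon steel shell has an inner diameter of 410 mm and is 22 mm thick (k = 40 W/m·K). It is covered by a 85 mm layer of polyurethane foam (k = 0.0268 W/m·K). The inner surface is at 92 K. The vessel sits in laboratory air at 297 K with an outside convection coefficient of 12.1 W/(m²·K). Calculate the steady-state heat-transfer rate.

Radial (spherical) resistances in series:
R_carbon steel shell = (1/0.205 − 1/0.227)/(4π×40) = 9.405×10^-4 K/W
R_polyurethane foam = (1/0.227 − 1/0.312)/(4π×0.0268) = 3.564 K/W
R_outer film = 1/(h·4πr_o²) = 1/(12.1×4π×0.312²) = 0.06756 K/W
R_total = 3.632 K/W
Q = ΔT/R_total = 205/3.632

Q ≈ 56.4 W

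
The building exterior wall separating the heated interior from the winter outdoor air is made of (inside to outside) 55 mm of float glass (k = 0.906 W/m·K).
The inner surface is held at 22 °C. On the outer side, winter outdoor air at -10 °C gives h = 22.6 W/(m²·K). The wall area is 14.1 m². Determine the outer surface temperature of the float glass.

T ≈ 3.49 °C

Treating each layer as a thermal resistance in series:
R_float glass = L/(kA) = 0.055/(0.906×14.1) = 0.004305 K/W
R_outer film = 1/(h_o·A) = 1/(22.6×14.1) = 0.003138 K/W
R_total = 0.007444 K/W;  Q = ΔT/R_total = 32/0.007444 = 4299 W
T_interface = T_inner − Q·ΣR(inner→interface) = 22 − 4300×0.004305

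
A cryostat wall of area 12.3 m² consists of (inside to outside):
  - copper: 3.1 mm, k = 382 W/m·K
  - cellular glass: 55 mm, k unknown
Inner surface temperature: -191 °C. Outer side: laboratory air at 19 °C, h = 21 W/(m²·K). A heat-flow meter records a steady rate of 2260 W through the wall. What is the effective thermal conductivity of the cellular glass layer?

Series thermal resistances:
R_copper = L/(kA) = 0.0031/(382×12.3) = 6.598×10^-7 K/W
R_outer film = 1/(h_o·A) = 1/(21×12.3) = 0.003871 K/W
Sum of known resistances R_other = 0.003872 K/W
Total R = ΔT/Q = 210/2260 = 0.09292 K/W
R_cellular glass = R_total − R_other = 0.08905 K/W
k = L/(R·A) = 0.055/(0.08905×12.3)

k ≈ 0.0502 W/(m·K)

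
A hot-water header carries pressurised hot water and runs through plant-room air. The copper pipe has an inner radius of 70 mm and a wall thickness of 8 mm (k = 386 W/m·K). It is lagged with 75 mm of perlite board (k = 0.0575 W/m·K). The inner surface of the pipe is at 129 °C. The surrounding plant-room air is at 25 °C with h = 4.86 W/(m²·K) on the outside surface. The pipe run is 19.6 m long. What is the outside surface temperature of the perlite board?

Radial resistances (cylindrical: R_cond = ln(r_o/r_i)/(2πkL), R_conv = 1/(h·2πrL)):
R_copper pipe wall = ln(78/70)/(2π×386×19.6) = 2.276×10^-6 K/W
R_perlite board = ln(153/78)/(2π×0.0575×19.6) = 0.09514 K/W
R_outer film = 1/(h_o·2πr_oL) = 1/(4.86×2π×0.153×19.6) = 0.01092 K/W
R_total = 0.1061 K/W
Q = ΔT/R_total = 104/0.1061
Q = 981 W
T_interface = T_inner − Q·ΣR(inner→interface) = 129 − 981×0.09515

T ≈ 35.7 °C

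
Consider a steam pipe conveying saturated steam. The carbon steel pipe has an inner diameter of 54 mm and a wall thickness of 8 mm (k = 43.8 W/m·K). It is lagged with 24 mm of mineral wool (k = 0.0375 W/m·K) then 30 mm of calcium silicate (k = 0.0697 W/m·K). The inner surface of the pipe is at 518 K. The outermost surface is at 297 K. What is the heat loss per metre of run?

q′ ≈ 70 W/m

Radial resistances (cylindrical: R_cond = ln(r_o/r_i)/(2πkL), R_conv = 1/(h·2πrL)):
R_carbon steel pipe wall = ln(35/27)/(2π×43.8×1) = 9.43×10^-4 K/W
R_mineral wool = ln(59/35)/(2π×0.0375×1) = 2.216 K/W
R_calcium silicate = ln(89/59)/(2π×0.0697×1) = 0.9387 K/W
R_total = 3.156 K/W
Q = ΔT/R_total = 221/3.156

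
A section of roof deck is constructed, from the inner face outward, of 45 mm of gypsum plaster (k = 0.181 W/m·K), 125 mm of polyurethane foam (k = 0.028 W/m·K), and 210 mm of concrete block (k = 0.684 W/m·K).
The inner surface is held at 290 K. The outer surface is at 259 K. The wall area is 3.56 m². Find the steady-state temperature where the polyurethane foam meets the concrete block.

Treating each layer as a thermal resistance in series:
R_gypsum plaster = L/(kA) = 0.045/(0.181×3.56) = 0.06984 K/W
R_polyurethane foam = L/(kA) = 0.125/(0.028×3.56) = 1.254 K/W
R_concrete block = L/(kA) = 0.21/(0.684×3.56) = 0.08624 K/W
R_total = 1.41 K/W;  Q = ΔT/R_total = 31/1.41 = 21.98 W
T_interface = T_inner − Q·ΣR(inner→interface) = 290 − 22×1.324

T ≈ 261 K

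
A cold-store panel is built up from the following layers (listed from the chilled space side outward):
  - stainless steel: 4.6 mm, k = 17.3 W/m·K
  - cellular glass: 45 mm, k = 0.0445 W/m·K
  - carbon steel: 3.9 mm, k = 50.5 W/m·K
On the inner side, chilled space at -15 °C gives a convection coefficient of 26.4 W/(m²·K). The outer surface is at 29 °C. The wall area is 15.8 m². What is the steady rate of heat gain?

Q ≈ 662 W

Series thermal resistances:
R_inner film = 1/(h_i·A) = 1/(26.4×15.8) = 0.002397 K/W
R_stainless steel = L/(kA) = 0.0046/(17.3×15.8) = 1.683×10^-5 K/W
R_cellular glass = L/(kA) = 0.045/(0.0445×15.8) = 0.064 K/W
R_carbon steel = L/(kA) = 0.0039/(50.5×15.8) = 4.888×10^-6 K/W
R_total = 0.06642 K/W
Q = ΔT / R_total = 44 / 0.06642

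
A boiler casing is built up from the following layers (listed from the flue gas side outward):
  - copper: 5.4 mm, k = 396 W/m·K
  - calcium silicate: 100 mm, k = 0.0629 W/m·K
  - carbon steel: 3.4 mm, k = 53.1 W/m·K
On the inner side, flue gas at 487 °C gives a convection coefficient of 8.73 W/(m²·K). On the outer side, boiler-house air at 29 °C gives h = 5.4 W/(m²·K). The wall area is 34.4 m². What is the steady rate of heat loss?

Q ≈ 8340 W

Model the wall as resistances in series:
R_inner film = 1/(h_i·A) = 1/(8.73×34.4) = 0.00333 K/W
R_copper = L/(kA) = 0.0054/(396×34.4) = 3.964×10^-7 K/W
R_calcium silicate = L/(kA) = 0.1/(0.0629×34.4) = 0.04622 K/W
R_carbon steel = L/(kA) = 0.0034/(53.1×34.4) = 1.861×10^-6 K/W
R_outer film = 1/(h_o·A) = 1/(5.4×34.4) = 0.005383 K/W
R_total = 0.05493 K/W
Q = ΔT / R_total = 458 / 0.05493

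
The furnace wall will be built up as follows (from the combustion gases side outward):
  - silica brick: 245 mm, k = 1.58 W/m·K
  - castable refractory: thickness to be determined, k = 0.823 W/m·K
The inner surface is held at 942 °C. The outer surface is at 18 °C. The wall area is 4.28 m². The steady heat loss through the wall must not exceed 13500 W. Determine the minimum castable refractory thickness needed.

L ≈ 113 mm

Treating each layer as a thermal resistance in series:
R_silica brick = L/(kA) = 0.245/(1.58×4.28) = 0.03623 K/W
Sum of the known resistances R_other = 0.03623 K/W
Required total resistance R_tot = ΔT/Q_allow = 924/13500 = 0.06844 K/W
R_castable refractory = R_tot − R_other = 0.03221 K/W
L = R·k·A = 0.03221×0.823×4.28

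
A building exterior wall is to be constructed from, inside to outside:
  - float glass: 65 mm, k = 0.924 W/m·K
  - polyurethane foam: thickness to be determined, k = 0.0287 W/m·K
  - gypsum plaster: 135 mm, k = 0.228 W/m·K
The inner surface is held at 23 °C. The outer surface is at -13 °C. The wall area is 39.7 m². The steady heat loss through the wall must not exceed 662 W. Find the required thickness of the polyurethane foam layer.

Thermal resistances in series:
R_float glass = L/(kA) = 0.065/(0.924×39.7) = 0.001772 K/W
R_gypsum plaster = L/(kA) = 0.135/(0.228×39.7) = 0.01491 K/W
Sum of the known resistances R_other = 0.01669 K/W
Required total resistance R_tot = ΔT/Q_allow = 36/662 = 0.05438 K/W
R_polyurethane foam = R_tot − R_other = 0.03769 K/W
L = R·k·A = 0.03769×0.0287×39.7

L ≈ 42.9 mm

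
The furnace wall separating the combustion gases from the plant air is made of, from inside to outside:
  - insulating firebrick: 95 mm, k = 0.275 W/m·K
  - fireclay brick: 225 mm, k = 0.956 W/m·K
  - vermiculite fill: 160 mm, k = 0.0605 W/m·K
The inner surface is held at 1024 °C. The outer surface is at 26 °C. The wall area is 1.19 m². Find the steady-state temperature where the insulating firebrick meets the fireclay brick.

T ≈ 917 °C

Using the resistance-network approach (series):
R_insulating firebrick = L/(kA) = 0.095/(0.275×1.19) = 0.2903 K/W
R_fireclay brick = L/(kA) = 0.225/(0.956×1.19) = 0.1978 K/W
R_vermiculite fill = L/(kA) = 0.16/(0.0605×1.19) = 2.222 K/W
R_total = 2.71 K/W;  Q = ΔT/R_total = 998/2.71 = 368.2 W
T_interface = T_inner − Q·ΣR(inner→interface) = 1024 − 368×0.2903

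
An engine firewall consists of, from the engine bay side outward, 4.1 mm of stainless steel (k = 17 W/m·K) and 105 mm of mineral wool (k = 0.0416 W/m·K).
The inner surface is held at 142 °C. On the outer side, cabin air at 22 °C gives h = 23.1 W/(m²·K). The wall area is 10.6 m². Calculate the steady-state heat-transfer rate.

Q ≈ 495 W

Model the wall as resistances in series:
R_stainless steel = L/(kA) = 0.0041/(17×10.6) = 2.275×10^-5 K/W
R_mineral wool = L/(kA) = 0.105/(0.0416×10.6) = 0.2381 K/W
R_outer film = 1/(h_o·A) = 1/(23.1×10.6) = 0.004084 K/W
R_total = 0.2422 K/W
Q = ΔT / R_total = 120 / 0.2422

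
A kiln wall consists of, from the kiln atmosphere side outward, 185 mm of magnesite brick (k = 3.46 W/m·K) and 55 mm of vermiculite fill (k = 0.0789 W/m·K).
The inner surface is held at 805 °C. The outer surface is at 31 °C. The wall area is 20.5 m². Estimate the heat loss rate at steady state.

Using the resistance-network approach (series):
R_magnesite brick = L/(kA) = 0.185/(3.46×20.5) = 0.002608 K/W
R_vermiculite fill = L/(kA) = 0.055/(0.0789×20.5) = 0.034 K/W
R_total = 0.03661 K/W
Q = ΔT / R_total = 774 / 0.03661

Q ≈ 21100 W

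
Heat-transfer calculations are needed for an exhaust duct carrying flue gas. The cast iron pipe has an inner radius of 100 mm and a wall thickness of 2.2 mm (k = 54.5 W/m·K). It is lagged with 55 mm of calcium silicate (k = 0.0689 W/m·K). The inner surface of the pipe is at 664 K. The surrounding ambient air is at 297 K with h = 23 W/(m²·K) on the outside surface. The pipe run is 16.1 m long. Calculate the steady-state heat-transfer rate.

For a radial system each layer contributes R = ln(r_out/r_in)/(2πkL); films add R = 1/(hA).
R_cast iron pipe wall = ln(102.2/100)/(2π×54.5×16.1) = 3.947×10^-6 K/W
R_calcium silicate = ln(157.2/102.2)/(2π×0.0689×16.1) = 0.06178 K/W
R_outer film = 1/(h_o·2πr_oL) = 1/(23×2π×0.1572×16.1) = 0.002734 K/W
R_total = 0.06452 K/W
Q = ΔT/R_total = 367/0.06452

Q ≈ 5690 W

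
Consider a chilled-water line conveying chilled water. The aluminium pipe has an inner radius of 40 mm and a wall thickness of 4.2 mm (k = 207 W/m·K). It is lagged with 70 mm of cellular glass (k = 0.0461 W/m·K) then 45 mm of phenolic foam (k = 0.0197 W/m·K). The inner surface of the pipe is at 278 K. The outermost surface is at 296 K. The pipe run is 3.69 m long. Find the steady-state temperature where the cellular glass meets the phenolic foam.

T ≈ 288 K

Treating each annulus and film as a series resistance:
R_aluminium pipe wall = ln(44.2/40)/(2π×207×3.69) = 2.08×10^-5 K/W
R_cellular glass = ln(114.2/44.2)/(2π×0.0461×3.69) = 0.8881 K/W
R_phenolic foam = ln(159.2/114.2)/(2π×0.0197×3.69) = 0.7273 K/W
R_total = 1.615 K/W
Q = ΔT/R_total = 18/1.615
Q = 11.1 W
T_interface = T_inner + Q·ΣR(inner→interface) = 278 + 11.1×0.8881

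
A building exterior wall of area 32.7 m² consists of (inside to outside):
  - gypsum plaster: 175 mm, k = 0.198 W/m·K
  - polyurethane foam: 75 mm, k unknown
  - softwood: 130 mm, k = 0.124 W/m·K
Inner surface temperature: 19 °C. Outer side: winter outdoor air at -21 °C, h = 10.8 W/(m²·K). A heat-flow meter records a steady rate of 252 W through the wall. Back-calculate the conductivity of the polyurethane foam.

Treating each layer as a thermal resistance in series:
R_gypsum plaster = L/(kA) = 0.175/(0.198×32.7) = 0.02703 K/W
R_softwood = L/(kA) = 0.13/(0.124×32.7) = 0.03206 K/W
R_outer film = 1/(h_o·A) = 1/(10.8×32.7) = 0.002832 K/W
Sum of known resistances R_other = 0.06192 K/W
Total R = ΔT/Q = 40/252 = 0.1587 K/W
R_polyurethane foam = R_total − R_other = 0.09681 K/W
k = L/(R·A) = 0.075/(0.09681×32.7)

k ≈ 0.0237 W/(m·K)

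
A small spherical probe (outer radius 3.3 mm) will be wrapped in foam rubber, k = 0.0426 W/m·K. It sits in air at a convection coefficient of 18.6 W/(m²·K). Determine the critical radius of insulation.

r_cr ≈ 4.58 mm

For a sphere r_cr = 2k/h = 2×0.0426/18.6
r_cr = 4.58 mm; since the bare radius (3.3 mm) is below r_cr, adding a thin layer of insulation will *increase* heat loss.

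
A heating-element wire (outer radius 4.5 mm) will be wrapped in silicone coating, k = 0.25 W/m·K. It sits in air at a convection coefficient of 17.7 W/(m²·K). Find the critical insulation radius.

For a cylinder r_cr = k/h = 0.25/17.7
r_cr = 14.1 mm; since the bare radius (4.5 mm) is below r_cr, adding a thin layer of insulation will *increase* heat loss.

r_cr ≈ 14.1 mm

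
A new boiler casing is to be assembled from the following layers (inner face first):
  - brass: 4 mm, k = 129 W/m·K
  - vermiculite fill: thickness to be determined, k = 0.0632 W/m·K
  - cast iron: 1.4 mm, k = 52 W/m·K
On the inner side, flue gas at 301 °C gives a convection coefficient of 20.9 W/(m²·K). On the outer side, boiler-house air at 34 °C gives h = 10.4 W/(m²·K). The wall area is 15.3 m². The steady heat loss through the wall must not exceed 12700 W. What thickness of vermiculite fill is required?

L ≈ 11.2 mm

Thermal resistances in series:
R_inner film = 1/(h_i·A) = 1/(20.9×15.3) = 0.003127 K/W
R_brass = L/(kA) = 0.004/(129×15.3) = 2.027×10^-6 K/W
R_cast iron = L/(kA) = 0.0014/(52×15.3) = 1.76×10^-6 K/W
R_outer film = 1/(h_o·A) = 1/(10.4×15.3) = 0.006285 K/W
Sum of the known resistances R_other = 0.009416 K/W
Required total resistance R_tot = ΔT/Q_allow = 267/12700 = 0.02102 K/W
R_vermiculite fill = R_tot − R_other = 0.01161 K/W
L = R·k·A = 0.01161×0.0632×15.3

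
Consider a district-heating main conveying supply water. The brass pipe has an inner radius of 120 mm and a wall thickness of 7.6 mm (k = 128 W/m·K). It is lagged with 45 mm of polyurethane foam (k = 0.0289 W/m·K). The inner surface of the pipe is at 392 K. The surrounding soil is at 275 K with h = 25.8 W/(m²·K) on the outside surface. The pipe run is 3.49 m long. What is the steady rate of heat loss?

For a radial system each layer contributes R = ln(r_out/r_in)/(2πkL); films add R = 1/(hA).
R_brass pipe wall = ln(127.6/120)/(2π×128×3.49) = 2.188×10^-5 K/W
R_polyurethane foam = ln(172.6/127.6)/(2π×0.0289×3.49) = 0.4767 K/W
R_outer film = 1/(h_o·2πr_oL) = 1/(25.8×2π×0.1726×3.49) = 0.01024 K/W
R_total = 0.4869 K/W
Q = ΔT/R_total = 117/0.4869

Q ≈ 240 W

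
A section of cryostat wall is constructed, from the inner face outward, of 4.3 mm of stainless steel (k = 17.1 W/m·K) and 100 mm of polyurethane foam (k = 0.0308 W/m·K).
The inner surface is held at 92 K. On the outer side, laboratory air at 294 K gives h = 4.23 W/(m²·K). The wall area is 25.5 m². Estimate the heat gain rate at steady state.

Q ≈ 1480 W

Using the resistance-network approach (series):
R_stainless steel = L/(kA) = 0.0043/(17.1×25.5) = 9.861×10^-6 K/W
R_polyurethane foam = L/(kA) = 0.1/(0.0308×25.5) = 0.1273 K/W
R_outer film = 1/(h_o·A) = 1/(4.23×25.5) = 0.009271 K/W
R_total = 0.1366 K/W
Q = ΔT / R_total = 202 / 0.1366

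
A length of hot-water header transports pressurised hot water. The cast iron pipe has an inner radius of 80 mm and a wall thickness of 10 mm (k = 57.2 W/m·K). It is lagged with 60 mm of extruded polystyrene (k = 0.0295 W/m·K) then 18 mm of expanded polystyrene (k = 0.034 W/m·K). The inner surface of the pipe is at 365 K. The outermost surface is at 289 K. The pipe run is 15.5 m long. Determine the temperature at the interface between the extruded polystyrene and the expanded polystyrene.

T ≈ 301 K

For a radial system each layer contributes R = ln(r_out/r_in)/(2πkL); films add R = 1/(hA).
R_cast iron pipe wall = ln(90/80)/(2π×57.2×15.5) = 2.114×10^-5 K/W
R_extruded polystyrene = ln(150/90)/(2π×0.0295×15.5) = 0.1778 K/W
R_expanded polystyrene = ln(168/150)/(2π×0.034×15.5) = 0.03423 K/W
R_total = 0.212 K/W
Q = ΔT/R_total = 76/0.212
Q = 358 W
T_interface = T_inner − Q·ΣR(inner→interface) = 365 − 358×0.1778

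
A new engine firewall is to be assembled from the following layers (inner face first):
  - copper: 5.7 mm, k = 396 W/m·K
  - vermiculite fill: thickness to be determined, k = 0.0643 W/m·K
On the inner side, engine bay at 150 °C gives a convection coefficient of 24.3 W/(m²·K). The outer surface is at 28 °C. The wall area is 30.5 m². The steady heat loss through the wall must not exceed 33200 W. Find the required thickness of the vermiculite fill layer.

L ≈ 4.56 mm

Series thermal resistances:
R_inner film = 1/(h_i·A) = 1/(24.3×30.5) = 0.001349 K/W
R_copper = L/(kA) = 0.0057/(396×30.5) = 4.719×10^-7 K/W
Sum of the known resistances R_other = 0.00135 K/W
Required total resistance R_tot = ΔT/Q_allow = 122/33200 = 0.003675 K/W
R_vermiculite fill = R_tot − R_other = 0.002325 K/W
L = R·k·A = 0.002325×0.0643×30.5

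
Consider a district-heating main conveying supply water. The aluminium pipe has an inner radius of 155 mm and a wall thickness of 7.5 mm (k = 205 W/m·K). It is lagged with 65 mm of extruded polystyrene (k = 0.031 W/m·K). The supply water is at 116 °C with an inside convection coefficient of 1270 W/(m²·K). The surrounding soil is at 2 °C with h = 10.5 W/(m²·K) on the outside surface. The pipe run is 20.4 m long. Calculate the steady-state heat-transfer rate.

Q ≈ 1300 W

For a radial system each layer contributes R = ln(r_out/r_in)/(2πkL); films add R = 1/(hA).
R_inner film = 1/(h_i·2πr₁L) = 1/(1270×2π×0.155×20.4) = 3.963×10^-5 K/W
R_aluminium pipe wall = ln(162.5/155)/(2π×205×20.4) = 1.798×10^-6 K/W
R_extruded polystyrene = ln(227.5/162.5)/(2π×0.031×20.4) = 0.08468 K/W
R_outer film = 1/(h_o·2πr_oL) = 1/(10.5×2π×0.2275×20.4) = 0.003266 K/W
R_total = 0.08799 K/W
Q = ΔT/R_total = 114/0.08799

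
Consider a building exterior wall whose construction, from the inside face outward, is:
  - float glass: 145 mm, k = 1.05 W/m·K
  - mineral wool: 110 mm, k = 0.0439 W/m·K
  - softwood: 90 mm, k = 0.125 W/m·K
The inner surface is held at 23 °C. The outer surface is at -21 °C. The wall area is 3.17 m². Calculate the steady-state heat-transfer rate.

Model the wall as resistances in series:
R_float glass = L/(kA) = 0.145/(1.05×3.17) = 0.04356 K/W
R_mineral wool = L/(kA) = 0.11/(0.0439×3.17) = 0.7904 K/W
R_softwood = L/(kA) = 0.09/(0.125×3.17) = 0.2271 K/W
R_total = 1.061 K/W
Q = ΔT / R_total = 44 / 1.061

Q ≈ 41.5 W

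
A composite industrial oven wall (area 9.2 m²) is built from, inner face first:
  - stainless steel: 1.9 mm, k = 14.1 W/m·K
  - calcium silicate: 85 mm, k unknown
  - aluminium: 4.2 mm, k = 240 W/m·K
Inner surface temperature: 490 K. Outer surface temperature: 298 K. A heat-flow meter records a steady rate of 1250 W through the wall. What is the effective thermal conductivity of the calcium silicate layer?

k ≈ 0.0602 W/(m·K)

Treating each layer as a thermal resistance in series:
R_stainless steel = L/(kA) = 0.0019/(14.1×9.2) = 1.465×10^-5 K/W
R_aluminium = L/(kA) = 0.0042/(240×9.2) = 1.902×10^-6 K/W
Sum of known resistances R_other = 1.655×10^-5 K/W
Total R = ΔT/Q = 192/1250 = 0.1536 K/W
R_calcium silicate = R_total − R_other = 0.1536 K/W
k = L/(R·A) = 0.085/(0.1536×9.2)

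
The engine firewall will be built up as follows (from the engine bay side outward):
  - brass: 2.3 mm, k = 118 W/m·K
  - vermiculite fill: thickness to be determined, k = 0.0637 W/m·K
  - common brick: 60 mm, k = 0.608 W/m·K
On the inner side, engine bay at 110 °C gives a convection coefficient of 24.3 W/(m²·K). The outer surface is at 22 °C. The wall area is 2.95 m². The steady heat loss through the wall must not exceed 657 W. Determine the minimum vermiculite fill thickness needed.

L ≈ 16.3 mm

Using the resistance-network approach (series):
R_inner film = 1/(h_i·A) = 1/(24.3×2.95) = 0.01395 K/W
R_brass = L/(kA) = 0.0023/(118×2.95) = 6.607×10^-6 K/W
R_common brick = L/(kA) = 0.06/(0.608×2.95) = 0.03345 K/W
Sum of the known resistances R_other = 0.04741 K/W
Required total resistance R_tot = ΔT/Q_allow = 88/657 = 0.1339 K/W
R_vermiculite fill = R_tot − R_other = 0.08653 K/W
L = R·k·A = 0.08653×0.0637×2.95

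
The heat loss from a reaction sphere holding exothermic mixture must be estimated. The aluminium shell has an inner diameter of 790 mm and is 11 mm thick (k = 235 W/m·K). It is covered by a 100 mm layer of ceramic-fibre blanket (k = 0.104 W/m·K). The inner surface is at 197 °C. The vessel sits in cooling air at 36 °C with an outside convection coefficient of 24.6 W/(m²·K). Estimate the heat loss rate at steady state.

Spherical conduction: R = (1/r_in − 1/r_out)/(4πk) per layer; series-sum.
R_aluminium shell = (1/0.395 − 1/0.406)/(4π×235) = 2.323×10^-5 K/W
R_ceramic-fibre blanket = (1/0.406 − 1/0.506)/(4π×0.104) = 0.3725 K/W
R_outer film = 1/(h·4πr_o²) = 1/(24.6×4π×0.506²) = 0.01263 K/W
R_total = 0.3851 K/W
Q = ΔT/R_total = 161/0.3851

Q ≈ 418 W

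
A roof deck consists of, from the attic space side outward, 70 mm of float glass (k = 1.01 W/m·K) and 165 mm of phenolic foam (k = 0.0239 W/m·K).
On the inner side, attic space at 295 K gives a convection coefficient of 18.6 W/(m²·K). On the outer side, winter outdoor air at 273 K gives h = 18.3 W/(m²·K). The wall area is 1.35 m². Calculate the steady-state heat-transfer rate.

Thermal resistances in series:
R_inner film = 1/(h_i·A) = 1/(18.6×1.35) = 0.03982 K/W
R_float glass = L/(kA) = 0.07/(1.01×1.35) = 0.05134 K/W
R_phenolic foam = L/(kA) = 0.165/(0.0239×1.35) = 5.114 K/W
R_outer film = 1/(h_o·A) = 1/(18.3×1.35) = 0.04048 K/W
R_total = 5.246 K/W
Q = ΔT / R_total = 22 / 5.246

Q ≈ 4.19 W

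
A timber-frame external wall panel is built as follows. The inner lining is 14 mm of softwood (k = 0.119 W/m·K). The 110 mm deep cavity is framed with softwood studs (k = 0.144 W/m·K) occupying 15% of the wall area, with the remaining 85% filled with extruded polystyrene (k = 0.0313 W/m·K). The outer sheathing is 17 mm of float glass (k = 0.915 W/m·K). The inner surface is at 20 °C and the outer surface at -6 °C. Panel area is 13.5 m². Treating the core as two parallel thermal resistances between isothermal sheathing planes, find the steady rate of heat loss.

Q ≈ 145 W

Sheathing layers in series; stud and cavity paths in parallel between them.
R_inner = 0.014/(0.119×13.5) = 0.008715 K/W
R_stud  = 0.11/(0.144×0.15×13.5) = 0.3772 K/W
R_cav   = 0.11/(0.0313×0.85×13.5) = 0.3063 K/W
1/R_core = 1/R_stud + 1/R_cav → R_core = 0.169 K/W
R_outer = 0.017/(0.915×13.5) = 0.001376 K/W
R_total = 0.1791 K/W
Q = ΔT/R_total = 26/0.1791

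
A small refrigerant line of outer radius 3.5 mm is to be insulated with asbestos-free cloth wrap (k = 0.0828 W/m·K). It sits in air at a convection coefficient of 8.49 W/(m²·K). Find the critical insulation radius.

r_cr ≈ 9.75 mm

For a cylinder r_cr = k/h = 0.0828/8.49
r_cr = 9.75 mm; since the bare radius (3.5 mm) is below r_cr, adding a thin layer of insulation will *increase* heat loss.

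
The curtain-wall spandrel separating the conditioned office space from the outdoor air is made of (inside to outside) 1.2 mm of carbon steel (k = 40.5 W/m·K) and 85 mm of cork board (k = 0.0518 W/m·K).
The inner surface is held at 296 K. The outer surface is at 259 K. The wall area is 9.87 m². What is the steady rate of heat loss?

Model the wall as resistances in series:
R_carbon steel = L/(kA) = 0.0012/(40.5×9.87) = 3.002×10^-6 K/W
R_cork board = L/(kA) = 0.085/(0.0518×9.87) = 0.1663 K/W
R_total = 0.1663 K/W
Q = ΔT / R_total = 37 / 0.1663

Q ≈ 223 W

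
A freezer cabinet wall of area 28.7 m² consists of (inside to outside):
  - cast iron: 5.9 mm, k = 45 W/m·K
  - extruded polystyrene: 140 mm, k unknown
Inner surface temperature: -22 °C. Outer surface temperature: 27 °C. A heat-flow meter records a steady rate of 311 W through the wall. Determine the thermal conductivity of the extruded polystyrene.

k ≈ 0.031 W/(m·K)

Model the wall as resistances in series:
R_cast iron = L/(kA) = 0.0059/(45×28.7) = 4.568×10^-6 K/W
Sum of known resistances R_other = 4.568×10^-6 K/W
Total R = ΔT/Q = 49/311 = 0.1576 K/W
R_extruded polystyrene = R_total − R_other = 0.1576 K/W
k = L/(R·A) = 0.14/(0.1576×28.7)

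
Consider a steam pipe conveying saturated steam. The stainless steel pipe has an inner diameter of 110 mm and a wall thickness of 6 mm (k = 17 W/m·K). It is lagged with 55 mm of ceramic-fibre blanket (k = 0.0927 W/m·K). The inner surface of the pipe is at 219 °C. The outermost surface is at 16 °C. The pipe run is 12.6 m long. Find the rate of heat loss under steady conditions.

Q ≈ 2320 W

For a radial system each layer contributes R = ln(r_out/r_in)/(2πkL); films add R = 1/(hA).
R_stainless steel pipe wall = ln(61/55)/(2π×17×12.6) = 7.693×10^-5 K/W
R_ceramic-fibre blanket = ln(116/61)/(2π×0.0927×12.6) = 0.08758 K/W
R_total = 0.08765 K/W
Q = ΔT/R_total = 203/0.08765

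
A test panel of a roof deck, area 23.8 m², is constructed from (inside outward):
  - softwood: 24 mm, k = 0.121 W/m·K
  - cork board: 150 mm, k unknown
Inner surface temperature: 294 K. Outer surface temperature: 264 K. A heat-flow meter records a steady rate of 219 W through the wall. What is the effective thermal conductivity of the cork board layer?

Model the wall as resistances in series:
R_softwood = L/(kA) = 0.024/(0.121×23.8) = 0.008334 K/W
Sum of known resistances R_other = 0.008334 K/W
Total R = ΔT/Q = 30/219 = 0.137 K/W
R_cork board = R_total − R_other = 0.1287 K/W
k = L/(R·A) = 0.15/(0.1287×23.8)

k ≈ 0.049 W/(m·K)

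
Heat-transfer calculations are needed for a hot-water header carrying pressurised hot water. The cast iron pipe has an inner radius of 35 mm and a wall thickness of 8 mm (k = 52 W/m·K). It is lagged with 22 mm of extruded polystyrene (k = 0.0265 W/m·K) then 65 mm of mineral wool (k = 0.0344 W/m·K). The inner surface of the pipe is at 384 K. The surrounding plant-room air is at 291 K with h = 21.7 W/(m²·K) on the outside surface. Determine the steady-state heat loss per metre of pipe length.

For a radial system each layer contributes R = ln(r_out/r_in)/(2πkL); films add R = 1/(hA).
R_cast iron pipe wall = ln(43/35)/(2π×52×1) = 6.3×10^-4 K/W
R_extruded polystyrene = ln(65/43)/(2π×0.0265×1) = 2.482 K/W
R_mineral wool = ln(130/65)/(2π×0.0344×1) = 3.207 K/W
R_outer film = 1/(h_o·2πr_oL) = 1/(21.7×2π×0.13×1) = 0.05642 K/W
R_total = 5.745 K/W
Q = ΔT/R_total = 93/5.745

q′ ≈ 16.2 W/m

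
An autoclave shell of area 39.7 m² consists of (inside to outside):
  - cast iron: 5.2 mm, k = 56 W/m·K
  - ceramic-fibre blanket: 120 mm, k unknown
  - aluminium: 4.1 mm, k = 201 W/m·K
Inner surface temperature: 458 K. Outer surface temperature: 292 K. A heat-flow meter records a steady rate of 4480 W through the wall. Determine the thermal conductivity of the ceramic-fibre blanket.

k ≈ 0.0816 W/(m·K)

Thermal resistances in series:
R_cast iron = L/(kA) = 0.0052/(56×39.7) = 2.339×10^-6 K/W
R_aluminium = L/(kA) = 0.0041/(201×39.7) = 5.138×10^-7 K/W
Sum of known resistances R_other = 2.853×10^-6 K/W
Total R = ΔT/Q = 166/4480 = 0.03705 K/W
R_ceramic-fibre blanket = R_total − R_other = 0.03705 K/W
k = L/(R·A) = 0.12/(0.03705×39.7)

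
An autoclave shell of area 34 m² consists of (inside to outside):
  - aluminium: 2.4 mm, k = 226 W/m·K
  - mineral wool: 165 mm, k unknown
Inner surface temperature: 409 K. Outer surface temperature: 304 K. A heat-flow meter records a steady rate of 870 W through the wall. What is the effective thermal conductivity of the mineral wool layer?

k ≈ 0.0402 W/(m·K)

Model the wall as resistances in series:
R_aluminium = L/(kA) = 0.0024/(226×34) = 3.123×10^-7 K/W
Sum of known resistances R_other = 3.123×10^-7 K/W
Total R = ΔT/Q = 105/870 = 0.1207 K/W
R_mineral wool = R_total − R_other = 0.1207 K/W
k = L/(R·A) = 0.165/(0.1207×34)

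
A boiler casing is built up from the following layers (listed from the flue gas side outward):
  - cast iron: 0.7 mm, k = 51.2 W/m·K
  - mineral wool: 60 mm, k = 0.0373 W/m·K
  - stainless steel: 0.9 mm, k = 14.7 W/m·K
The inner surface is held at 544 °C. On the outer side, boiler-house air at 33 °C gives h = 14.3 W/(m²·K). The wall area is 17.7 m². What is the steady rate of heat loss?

Q ≈ 5390 W

Series thermal resistances:
R_cast iron = L/(kA) = 0.0007/(51.2×17.7) = 7.724×10^-7 K/W
R_mineral wool = L/(kA) = 0.06/(0.0373×17.7) = 0.09088 K/W
R_stainless steel = L/(kA) = 0.0009/(14.7×17.7) = 3.459×10^-6 K/W
R_outer film = 1/(h_o·A) = 1/(14.3×17.7) = 0.003951 K/W
R_total = 0.09484 K/W
Q = ΔT / R_total = 511 / 0.09484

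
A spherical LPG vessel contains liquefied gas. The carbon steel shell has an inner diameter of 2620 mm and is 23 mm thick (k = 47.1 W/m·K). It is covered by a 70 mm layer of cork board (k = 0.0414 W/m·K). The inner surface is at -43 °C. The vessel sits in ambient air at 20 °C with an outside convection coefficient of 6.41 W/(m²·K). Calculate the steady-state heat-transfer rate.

Q ≈ 805 W

For a spherical shell R = (1/r₁ − 1/r₂)/(4πk); film R = 1/(h·4πr²). In series:
R_carbon steel shell = (1/1.31 − 1/1.333)/(4π×47.1) = 2.225×10^-5 K/W
R_cork board = (1/1.333 − 1/1.403)/(4π×0.0414) = 0.07194 K/W
R_outer film = 1/(h·4πr_o²) = 1/(6.41×4π×1.403²) = 0.006307 K/W
R_total = 0.07827 K/W
Q = ΔT/R_total = 63/0.07827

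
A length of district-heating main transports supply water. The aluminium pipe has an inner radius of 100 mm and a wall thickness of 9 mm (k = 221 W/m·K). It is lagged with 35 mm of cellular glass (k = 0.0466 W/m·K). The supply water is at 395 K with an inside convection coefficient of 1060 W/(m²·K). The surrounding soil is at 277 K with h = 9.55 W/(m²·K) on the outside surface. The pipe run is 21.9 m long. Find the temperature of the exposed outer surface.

Treating each annulus and film as a series resistance:
R_inner film = 1/(h_i·2πr₁L) = 1/(1060×2π×0.1×21.9) = 6.856×10^-5 K/W
R_aluminium pipe wall = ln(109/100)/(2π×221×21.9) = 2.834×10^-6 K/W
R_cellular glass = ln(144/109)/(2π×0.0466×21.9) = 0.04343 K/W
R_outer film = 1/(h_o·2πr_oL) = 1/(9.55×2π×0.144×21.9) = 0.005285 K/W
R_total = 0.04878 K/W
Q = ΔT/R_total = 118/0.04878
Q = 2420 W
T_interface = T_inner − Q·ΣR(inner→interface) = 395 − 2420×0.0435

T ≈ 290 K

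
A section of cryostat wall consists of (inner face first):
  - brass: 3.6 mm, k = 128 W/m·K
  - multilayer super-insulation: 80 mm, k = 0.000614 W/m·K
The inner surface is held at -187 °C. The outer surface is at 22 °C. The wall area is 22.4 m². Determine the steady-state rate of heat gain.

Series thermal resistances:
R_brass = L/(kA) = 0.0036/(128×22.4) = 1.256×10^-6 K/W
R_multilayer super-insulation = L/(kA) = 0.08/(0.000614×22.4) = 5.817 K/W
R_total = 5.817 K/W
Q = ΔT / R_total = 209 / 5.817

Q ≈ 35.9 W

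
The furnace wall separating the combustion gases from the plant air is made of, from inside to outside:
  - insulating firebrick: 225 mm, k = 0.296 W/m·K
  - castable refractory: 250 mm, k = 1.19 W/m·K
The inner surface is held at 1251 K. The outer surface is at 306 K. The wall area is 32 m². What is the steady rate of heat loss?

Q ≈ 31200 W

Using the resistance-network approach (series):
R_insulating firebrick = L/(kA) = 0.225/(0.296×32) = 0.02375 K/W
R_castable refractory = L/(kA) = 0.25/(1.19×32) = 0.006565 K/W
R_total = 0.03032 K/W
Q = ΔT / R_total = 945 / 0.03032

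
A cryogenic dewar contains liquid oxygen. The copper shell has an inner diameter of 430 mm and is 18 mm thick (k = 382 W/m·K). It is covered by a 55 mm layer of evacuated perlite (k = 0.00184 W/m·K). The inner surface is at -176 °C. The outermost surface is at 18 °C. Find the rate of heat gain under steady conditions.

Q ≈ 5.47 W

Each spherical layer contributes R = (1/r_i − 1/r_o)/(4πk):
R_copper shell = (1/0.215 − 1/0.233)/(4π×382) = 7.485×10^-5 K/W
R_evacuated perlite = (1/0.233 − 1/0.288)/(4π×0.00184) = 35.45 K/W
R_total = 35.45 K/W
Q = ΔT/R_total = 194/35.45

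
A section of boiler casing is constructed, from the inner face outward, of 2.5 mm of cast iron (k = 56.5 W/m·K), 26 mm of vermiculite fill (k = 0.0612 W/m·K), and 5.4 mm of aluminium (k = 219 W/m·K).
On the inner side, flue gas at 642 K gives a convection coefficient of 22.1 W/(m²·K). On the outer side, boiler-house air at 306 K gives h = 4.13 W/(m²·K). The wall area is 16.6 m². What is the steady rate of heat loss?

Q ≈ 7830 W

Series thermal resistances:
R_inner film = 1/(h_i·A) = 1/(22.1×16.6) = 0.002726 K/W
R_cast iron = L/(kA) = 0.0025/(56.5×16.6) = 2.666×10^-6 K/W
R_vermiculite fill = L/(kA) = 0.026/(0.0612×16.6) = 0.02559 K/W
R_aluminium = L/(kA) = 0.0054/(219×16.6) = 1.485×10^-6 K/W
R_outer film = 1/(h_o·A) = 1/(4.13×16.6) = 0.01459 K/W
R_total = 0.04291 K/W
Q = ΔT / R_total = 336 / 0.04291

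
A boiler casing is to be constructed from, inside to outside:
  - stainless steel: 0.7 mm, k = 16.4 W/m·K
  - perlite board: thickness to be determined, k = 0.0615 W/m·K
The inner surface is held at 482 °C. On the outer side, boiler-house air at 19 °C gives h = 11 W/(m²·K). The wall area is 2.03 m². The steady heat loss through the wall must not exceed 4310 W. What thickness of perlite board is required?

Treating each layer as a thermal resistance in series:
R_stainless steel = L/(kA) = 0.0007/(16.4×2.03) = 2.103×10^-5 K/W
R_outer film = 1/(h_o·A) = 1/(11×2.03) = 0.04478 K/W
Sum of the known resistances R_other = 0.0448 K/W
Required total resistance R_tot = ΔT/Q_allow = 463/4310 = 0.1074 K/W
R_perlite board = R_tot − R_other = 0.06262 K/W
L = R·k·A = 0.06262×0.0615×2.03

L ≈ 7.82 mm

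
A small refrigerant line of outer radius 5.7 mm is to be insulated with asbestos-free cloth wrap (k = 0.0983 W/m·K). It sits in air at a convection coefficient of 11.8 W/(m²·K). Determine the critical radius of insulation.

r_cr ≈ 8.33 mm

For a cylinder r_cr = k/h = 0.0983/11.8
r_cr = 8.33 mm; since the bare radius (5.7 mm) is below r_cr, adding a thin layer of insulation will *increase* heat loss.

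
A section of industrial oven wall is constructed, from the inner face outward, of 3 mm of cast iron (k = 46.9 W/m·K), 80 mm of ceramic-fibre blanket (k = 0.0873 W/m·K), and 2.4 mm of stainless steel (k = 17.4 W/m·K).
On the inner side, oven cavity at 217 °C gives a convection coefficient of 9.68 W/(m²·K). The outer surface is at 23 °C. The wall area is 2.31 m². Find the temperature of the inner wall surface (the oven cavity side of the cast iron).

T ≈ 197 °C

Using the resistance-network approach (series):
R_inner film = 1/(h_i·A) = 1/(9.68×2.31) = 0.04472 K/W
R_cast iron = L/(kA) = 0.003/(46.9×2.31) = 2.769×10^-5 K/W
R_ceramic-fibre blanket = L/(kA) = 0.08/(0.0873×2.31) = 0.3967 K/W
R_stainless steel = L/(kA) = 0.0024/(17.4×2.31) = 5.971×10^-5 K/W
R_total = 0.4415 K/W;  Q = ΔT/R_total = 194/0.4415 = 439.4 W
T_interface = T_inner − Q·ΣR(inner→interface) = 217 − 439×0.04472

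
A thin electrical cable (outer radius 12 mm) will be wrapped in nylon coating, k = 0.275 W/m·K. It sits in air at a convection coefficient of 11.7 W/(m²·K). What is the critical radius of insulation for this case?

r_cr ≈ 23.5 mm

For a cylinder r_cr = k/h = 0.275/11.7
r_cr = 23.5 mm; since the bare radius (12 mm) is below r_cr, adding a thin layer of insulation will *increase* heat loss.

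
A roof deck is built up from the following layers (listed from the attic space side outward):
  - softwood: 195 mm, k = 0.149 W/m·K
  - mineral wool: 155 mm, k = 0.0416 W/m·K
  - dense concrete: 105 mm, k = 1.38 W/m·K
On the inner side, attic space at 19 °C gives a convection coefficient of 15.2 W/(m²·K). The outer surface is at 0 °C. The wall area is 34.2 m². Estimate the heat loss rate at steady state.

Model the wall as resistances in series:
R_inner film = 1/(h_i·A) = 1/(15.2×34.2) = 0.001924 K/W
R_softwood = L/(kA) = 0.195/(0.149×34.2) = 0.03827 K/W
R_mineral wool = L/(kA) = 0.155/(0.0416×34.2) = 0.1089 K/W
R_dense concrete = L/(kA) = 0.105/(1.38×34.2) = 0.002225 K/W
R_total = 0.1514 K/W
Q = ΔT / R_total = 19 / 0.1514

Q ≈ 126 W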